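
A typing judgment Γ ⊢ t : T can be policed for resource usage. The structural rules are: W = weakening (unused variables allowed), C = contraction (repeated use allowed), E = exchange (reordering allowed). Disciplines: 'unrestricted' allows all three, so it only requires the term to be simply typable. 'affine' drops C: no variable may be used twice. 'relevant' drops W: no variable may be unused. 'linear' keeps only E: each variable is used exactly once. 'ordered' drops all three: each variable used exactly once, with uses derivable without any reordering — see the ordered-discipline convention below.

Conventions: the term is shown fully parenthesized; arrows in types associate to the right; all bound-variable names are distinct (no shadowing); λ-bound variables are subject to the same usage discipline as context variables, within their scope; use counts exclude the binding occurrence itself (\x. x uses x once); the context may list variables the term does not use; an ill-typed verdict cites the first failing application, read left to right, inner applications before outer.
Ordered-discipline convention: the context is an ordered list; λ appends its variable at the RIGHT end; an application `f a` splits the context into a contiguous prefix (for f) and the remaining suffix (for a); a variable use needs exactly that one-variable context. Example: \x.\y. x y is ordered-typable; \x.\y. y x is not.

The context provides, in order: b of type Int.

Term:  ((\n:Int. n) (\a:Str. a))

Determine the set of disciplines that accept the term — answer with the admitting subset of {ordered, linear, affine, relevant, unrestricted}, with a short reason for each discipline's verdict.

admitted by: none
usage: b: 0, n (bound): 1, a (bound): 1
uses in reading order: n, a
typing: ill-typed: a function awaiting Int gets Str → Str
ordered: ✗, a type mismatch blocks all five
linear: ✗, the type mismatch rejects it
affine: ✗, not simply typable
relevant: ✗, fails simple typing
unrestricted: ✗, a type mismatch blocks all five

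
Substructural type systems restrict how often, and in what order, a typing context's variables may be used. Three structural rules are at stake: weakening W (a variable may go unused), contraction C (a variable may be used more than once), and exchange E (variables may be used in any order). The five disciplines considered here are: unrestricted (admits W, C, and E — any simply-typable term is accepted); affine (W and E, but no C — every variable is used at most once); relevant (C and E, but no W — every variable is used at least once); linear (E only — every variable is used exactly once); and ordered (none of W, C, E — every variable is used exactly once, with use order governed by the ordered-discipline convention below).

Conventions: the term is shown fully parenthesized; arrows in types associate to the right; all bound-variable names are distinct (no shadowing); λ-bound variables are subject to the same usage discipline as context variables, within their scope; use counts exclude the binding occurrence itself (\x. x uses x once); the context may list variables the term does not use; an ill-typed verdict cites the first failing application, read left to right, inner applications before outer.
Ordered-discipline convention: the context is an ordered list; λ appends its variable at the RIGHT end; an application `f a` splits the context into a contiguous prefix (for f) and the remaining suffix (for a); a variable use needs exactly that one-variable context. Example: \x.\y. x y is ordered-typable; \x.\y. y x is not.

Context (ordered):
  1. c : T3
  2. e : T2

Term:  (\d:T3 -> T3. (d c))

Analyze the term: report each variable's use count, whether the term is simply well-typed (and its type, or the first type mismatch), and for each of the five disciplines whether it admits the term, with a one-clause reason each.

usage: c: 1, e: 0, d [bound]: 1
order of uses: d, c
typing: well-typed at (T3 -> T3) -> T3
ordered: ✗ — e left unused
linear: ✗ — e left unused
affine: ✓ — none of c, e, d used more than once
relevant: ✗ — e left unused
unrestricted: ✓ — type-checks ((T3 -> T3) -> T3) and nothing is barred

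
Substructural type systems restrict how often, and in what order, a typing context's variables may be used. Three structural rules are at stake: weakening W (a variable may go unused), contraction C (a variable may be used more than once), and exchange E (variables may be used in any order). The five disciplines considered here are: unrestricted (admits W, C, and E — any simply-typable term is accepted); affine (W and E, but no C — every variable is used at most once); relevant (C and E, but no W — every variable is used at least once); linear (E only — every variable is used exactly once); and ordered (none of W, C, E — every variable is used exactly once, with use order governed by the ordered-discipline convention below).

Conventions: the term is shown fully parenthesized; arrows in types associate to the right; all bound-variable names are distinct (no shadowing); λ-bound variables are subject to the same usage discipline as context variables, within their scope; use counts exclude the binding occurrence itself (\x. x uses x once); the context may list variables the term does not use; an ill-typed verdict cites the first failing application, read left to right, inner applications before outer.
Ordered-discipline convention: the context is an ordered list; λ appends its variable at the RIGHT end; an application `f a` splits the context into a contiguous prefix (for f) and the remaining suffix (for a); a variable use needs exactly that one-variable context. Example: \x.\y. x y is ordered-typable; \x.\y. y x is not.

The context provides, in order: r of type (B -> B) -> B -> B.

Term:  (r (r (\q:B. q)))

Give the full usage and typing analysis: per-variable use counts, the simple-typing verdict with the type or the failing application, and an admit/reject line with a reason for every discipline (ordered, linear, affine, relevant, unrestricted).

counts: r=2; q [bound]=1
uses in reading order: r, r, q
typing: the term checks, with type B -> B
ordered ✗ (r ×2 used more than once (contraction))
linear ✗ (r ×2 used more than once (contraction))
affine ✗ (r ×2 used more than once (contraction))
relevant ✓ (at least one use each (r, q))
unrestricted ✓ (type-checks (B -> B) and nothing is barred)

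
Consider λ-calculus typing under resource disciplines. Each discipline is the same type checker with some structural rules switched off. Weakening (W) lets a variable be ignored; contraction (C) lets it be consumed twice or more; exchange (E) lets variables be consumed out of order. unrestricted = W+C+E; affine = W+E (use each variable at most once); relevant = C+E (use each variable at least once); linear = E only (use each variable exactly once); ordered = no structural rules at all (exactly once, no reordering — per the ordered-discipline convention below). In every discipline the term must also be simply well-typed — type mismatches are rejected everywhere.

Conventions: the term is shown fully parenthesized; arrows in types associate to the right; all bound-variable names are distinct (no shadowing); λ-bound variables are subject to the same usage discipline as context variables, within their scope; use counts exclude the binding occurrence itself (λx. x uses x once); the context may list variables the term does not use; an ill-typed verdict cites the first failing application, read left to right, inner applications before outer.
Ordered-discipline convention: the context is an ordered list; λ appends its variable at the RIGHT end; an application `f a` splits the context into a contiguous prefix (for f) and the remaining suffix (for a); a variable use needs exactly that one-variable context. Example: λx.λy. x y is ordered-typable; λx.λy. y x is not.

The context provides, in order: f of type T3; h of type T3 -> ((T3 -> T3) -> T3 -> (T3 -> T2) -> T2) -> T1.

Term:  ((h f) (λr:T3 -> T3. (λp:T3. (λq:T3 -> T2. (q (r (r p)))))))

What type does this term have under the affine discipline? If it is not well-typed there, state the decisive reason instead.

not well-typed under affine — r ×2 used more than once (contraction)
usage: f ×1; h ×1; r (bound) ×2; p (bound) ×1; q (bound) ×1
order of uses: h, f, q, r, r, p
typing: well-typed — term : T1
across the five disciplines: ordered ✗ · linear ✗ · affine ✗ · relevant ✓ · unrestricted ✓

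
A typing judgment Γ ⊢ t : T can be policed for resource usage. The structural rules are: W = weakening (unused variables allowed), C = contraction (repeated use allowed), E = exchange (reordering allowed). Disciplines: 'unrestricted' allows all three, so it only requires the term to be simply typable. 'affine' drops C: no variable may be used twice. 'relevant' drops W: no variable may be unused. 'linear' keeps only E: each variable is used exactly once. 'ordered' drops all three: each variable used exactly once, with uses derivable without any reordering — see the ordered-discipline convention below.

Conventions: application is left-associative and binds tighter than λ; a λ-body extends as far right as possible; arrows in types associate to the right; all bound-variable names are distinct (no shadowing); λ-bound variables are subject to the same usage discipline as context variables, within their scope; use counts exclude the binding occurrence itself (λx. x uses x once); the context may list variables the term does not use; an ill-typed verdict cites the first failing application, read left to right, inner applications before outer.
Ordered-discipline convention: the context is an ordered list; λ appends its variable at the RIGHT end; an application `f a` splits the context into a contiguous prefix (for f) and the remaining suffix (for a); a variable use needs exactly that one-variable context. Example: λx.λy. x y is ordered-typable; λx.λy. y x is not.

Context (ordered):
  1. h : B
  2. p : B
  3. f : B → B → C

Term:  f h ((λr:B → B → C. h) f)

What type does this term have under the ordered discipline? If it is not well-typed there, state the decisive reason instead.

not well-typed under ordered — needs contraction — h ×2, f ×2; needs weakening: p, r unused
counts: h ×2, p ×0, f ×2, r (bound) ×0
use order (left to right): f, h, h, f
typing: ✓ — C
per-discipline verdicts: ordered ✗; linear ✗; affine ✗; relevant ✗; unrestricted ✓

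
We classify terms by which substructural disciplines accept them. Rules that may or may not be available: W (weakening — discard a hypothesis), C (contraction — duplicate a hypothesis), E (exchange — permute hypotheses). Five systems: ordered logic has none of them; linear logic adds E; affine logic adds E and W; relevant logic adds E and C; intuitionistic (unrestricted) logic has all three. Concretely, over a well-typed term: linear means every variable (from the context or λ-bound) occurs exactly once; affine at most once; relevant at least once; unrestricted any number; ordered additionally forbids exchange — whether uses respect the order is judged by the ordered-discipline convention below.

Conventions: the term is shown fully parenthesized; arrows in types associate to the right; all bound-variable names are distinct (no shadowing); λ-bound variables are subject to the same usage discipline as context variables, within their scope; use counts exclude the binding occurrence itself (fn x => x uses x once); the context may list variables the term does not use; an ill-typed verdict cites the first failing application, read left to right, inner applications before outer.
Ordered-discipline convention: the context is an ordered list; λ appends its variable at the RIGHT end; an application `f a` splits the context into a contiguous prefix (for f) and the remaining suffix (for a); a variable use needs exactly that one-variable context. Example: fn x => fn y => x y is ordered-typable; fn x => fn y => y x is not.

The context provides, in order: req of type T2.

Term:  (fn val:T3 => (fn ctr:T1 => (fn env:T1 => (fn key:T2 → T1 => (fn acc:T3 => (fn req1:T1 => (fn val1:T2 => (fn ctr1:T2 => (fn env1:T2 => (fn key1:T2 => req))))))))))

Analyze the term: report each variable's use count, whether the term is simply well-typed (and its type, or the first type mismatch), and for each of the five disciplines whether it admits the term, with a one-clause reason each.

usage: req ×1; val [bound] ×0; ctr [bound] ×0; env [bound] ×0; key [bound] ×0; acc [bound] ×0; req1 [bound] ×0; val1 [bound] ×0; ctr1 [bound] ×0; env1 [bound] ×0; key1 [bound] ×0
uses in reading order: req
typing: well-typed at T3 → T1 → T1 → (T2 → T1) → T3 → T1 → T2 → T2 → T2 → T2 → T2
ordered: ✗, unused: val, ctr, env, key, acc, req1, val1, ctr1, env1, key1 — weakening required
linear: ✗, unused: val, ctr, env, key, acc, req1, val1, ctr1, env1, key1 — weakening required
affine: ✓, at most one use each (req, val, ctr, env, key, acc, req1, val1, ctr1, env1, key1)
relevant: ✗, unused: val, ctr, env, key, acc, req1, val1, ctr1, env1, key1 — weakening required
unrestricted: ✓, type-checks (T3 → T1 → T1 → (T2 → T1) → T3 → T1 → T2 → T2 → T2 → T2 → T2) and nothing is barred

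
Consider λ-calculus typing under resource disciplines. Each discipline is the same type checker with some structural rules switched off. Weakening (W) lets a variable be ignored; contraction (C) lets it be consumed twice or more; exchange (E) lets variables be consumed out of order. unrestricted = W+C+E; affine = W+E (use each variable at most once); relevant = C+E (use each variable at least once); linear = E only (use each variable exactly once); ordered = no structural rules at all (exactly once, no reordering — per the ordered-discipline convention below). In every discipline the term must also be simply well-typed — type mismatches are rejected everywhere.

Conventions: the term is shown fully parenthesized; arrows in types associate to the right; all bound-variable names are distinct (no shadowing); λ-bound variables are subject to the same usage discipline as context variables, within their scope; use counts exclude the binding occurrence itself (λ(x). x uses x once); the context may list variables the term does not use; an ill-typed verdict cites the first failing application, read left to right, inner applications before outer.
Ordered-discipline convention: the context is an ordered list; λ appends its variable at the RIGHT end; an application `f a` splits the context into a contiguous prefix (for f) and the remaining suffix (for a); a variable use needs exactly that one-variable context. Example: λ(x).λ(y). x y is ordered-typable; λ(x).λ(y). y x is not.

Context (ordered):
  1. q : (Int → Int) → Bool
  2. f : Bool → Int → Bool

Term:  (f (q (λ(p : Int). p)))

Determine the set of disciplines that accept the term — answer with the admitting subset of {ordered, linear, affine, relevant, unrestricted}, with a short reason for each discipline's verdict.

admitted in: linear, affine, relevant, unrestricted
usage: q: 1×; f: 1×; p (bound): 1×
use order (left to right): f, q, p
typing: well-typed — term : Int → Bool
ordered ✗ (needs exchange: uses follow f, q, p)
linear ✓ (exactly-once usage across q, f, p)
affine ✓ (at most one use each (q, f, p))
relevant ✓ (at least one use each (q, f, p))
unrestricted ✓ (simply typable at Int → Bool; W, C, E all held)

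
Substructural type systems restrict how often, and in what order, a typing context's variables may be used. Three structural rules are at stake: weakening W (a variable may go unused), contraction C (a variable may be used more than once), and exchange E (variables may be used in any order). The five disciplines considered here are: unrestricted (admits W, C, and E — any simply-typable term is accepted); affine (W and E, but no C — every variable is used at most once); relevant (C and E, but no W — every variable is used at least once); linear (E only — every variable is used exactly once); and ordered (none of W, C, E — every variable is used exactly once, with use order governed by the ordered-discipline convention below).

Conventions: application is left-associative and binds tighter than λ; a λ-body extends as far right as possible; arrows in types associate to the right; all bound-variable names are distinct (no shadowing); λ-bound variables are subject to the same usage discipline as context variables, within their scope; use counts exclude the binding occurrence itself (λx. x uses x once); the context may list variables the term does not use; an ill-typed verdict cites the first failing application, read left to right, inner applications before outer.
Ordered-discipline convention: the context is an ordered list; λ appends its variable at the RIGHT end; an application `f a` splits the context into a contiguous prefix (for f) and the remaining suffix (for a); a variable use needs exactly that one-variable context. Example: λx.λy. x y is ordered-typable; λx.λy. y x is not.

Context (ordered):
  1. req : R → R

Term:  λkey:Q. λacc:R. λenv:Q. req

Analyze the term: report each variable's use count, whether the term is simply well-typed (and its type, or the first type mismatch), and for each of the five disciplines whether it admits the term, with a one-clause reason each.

use counts: req=1; key (λ-bound)=0; acc (λ-bound)=0; env (λ-bound)=0
left-to-right use order: req
typing: well-typed at Q → R → Q → R → R
ordered: ✗, unused: key, acc, env — weakening required
linear: ✗, unused: key, acc, env — weakening required
affine: ✓, at most one use each (req, key, acc, env)
relevant: ✗, unused: key, acc, env — weakening required
unrestricted: ✓, type-checks (Q → R → Q → R → R) and nothing is barred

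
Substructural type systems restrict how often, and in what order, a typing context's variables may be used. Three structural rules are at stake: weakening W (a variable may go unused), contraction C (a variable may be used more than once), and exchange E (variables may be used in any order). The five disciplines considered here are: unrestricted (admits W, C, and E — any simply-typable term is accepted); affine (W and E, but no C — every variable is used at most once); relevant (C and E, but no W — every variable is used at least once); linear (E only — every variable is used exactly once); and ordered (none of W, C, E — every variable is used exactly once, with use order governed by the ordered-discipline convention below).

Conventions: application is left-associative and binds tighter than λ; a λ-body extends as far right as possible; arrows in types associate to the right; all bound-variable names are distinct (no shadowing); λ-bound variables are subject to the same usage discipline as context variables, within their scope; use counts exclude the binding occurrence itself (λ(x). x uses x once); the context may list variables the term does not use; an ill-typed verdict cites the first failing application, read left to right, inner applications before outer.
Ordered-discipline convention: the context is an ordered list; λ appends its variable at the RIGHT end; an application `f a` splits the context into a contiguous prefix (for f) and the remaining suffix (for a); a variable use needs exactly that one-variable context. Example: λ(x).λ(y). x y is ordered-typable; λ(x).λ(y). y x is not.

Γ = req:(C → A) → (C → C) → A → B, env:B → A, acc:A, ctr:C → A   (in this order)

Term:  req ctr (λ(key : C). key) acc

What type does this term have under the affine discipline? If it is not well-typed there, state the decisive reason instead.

term : B
counts: req=1, env=0, acc=1, ctr=1, key (λ-bound)=1
uses in reading order: req, ctr, key, acc
typing: the term checks, with type B
all disciplines: ordered ✗; linear ✗; affine ✓; relevant ✗; unrestricted ✓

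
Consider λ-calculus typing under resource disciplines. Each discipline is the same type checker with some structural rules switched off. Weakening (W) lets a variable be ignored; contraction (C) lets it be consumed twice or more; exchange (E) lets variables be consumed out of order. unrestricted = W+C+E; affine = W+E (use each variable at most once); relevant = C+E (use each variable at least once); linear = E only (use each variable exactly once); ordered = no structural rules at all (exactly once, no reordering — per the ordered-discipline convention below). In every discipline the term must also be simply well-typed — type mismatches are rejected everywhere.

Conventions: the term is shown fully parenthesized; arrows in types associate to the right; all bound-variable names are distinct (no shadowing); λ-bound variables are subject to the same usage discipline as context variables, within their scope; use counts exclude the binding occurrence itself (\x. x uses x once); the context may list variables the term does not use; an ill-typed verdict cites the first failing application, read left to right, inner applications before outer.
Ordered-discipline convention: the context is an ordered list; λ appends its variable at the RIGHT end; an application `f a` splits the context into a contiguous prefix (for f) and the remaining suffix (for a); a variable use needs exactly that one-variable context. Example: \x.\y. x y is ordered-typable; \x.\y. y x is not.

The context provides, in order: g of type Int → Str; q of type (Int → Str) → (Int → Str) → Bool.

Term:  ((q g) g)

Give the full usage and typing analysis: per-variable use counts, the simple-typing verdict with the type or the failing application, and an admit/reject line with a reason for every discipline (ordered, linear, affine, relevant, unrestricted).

counts: g: 2; q: 1
order of uses: q, g, g
typing: well-typed — term : Bool
ordered: ✗ — uses contraction: g ×2
linear: ✗ — uses contraction: g ×2
affine: ✗ — uses contraction: g ×2
relevant: ✓ — at least one use each (g, q)
unrestricted: ✓ — typability at Bool is all that's needed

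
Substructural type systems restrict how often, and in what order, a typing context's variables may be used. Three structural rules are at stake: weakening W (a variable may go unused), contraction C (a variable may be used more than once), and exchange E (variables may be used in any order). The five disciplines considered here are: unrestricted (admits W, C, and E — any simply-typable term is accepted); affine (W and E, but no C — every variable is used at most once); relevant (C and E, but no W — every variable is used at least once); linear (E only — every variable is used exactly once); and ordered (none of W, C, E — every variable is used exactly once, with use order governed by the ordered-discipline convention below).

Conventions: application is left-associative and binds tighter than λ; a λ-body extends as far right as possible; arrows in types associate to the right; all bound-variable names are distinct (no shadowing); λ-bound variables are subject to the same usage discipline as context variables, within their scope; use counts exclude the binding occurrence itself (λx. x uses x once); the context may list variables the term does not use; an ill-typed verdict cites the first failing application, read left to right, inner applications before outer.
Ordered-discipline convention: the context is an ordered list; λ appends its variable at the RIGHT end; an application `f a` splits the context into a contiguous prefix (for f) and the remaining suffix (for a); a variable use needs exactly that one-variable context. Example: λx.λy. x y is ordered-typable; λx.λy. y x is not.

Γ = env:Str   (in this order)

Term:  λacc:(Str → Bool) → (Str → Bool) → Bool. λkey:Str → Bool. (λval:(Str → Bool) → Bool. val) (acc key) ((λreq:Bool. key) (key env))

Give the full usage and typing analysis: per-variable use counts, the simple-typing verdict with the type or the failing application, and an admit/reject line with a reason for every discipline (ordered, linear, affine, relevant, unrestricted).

counts: env: 1×; acc (λ-bound): 1×; key (λ-bound): 3×; val (λ-bound): 1×; req (λ-bound): 0×
order of uses: val, acc, key, key, key, env
typing: well-typed — term : ((Str → Bool) → (Str → Bool) → Bool) → (Str → Bool) → Bool
ordered: ✗ — needs contraction — key ×3; req never used (weakening)
linear: ✗ — needs contraction — key ×3; req never used (weakening)
affine: ✗ — needs contraction — key ×3
relevant: ✗ — req never used (weakening)
unrestricted: ✓ — well-typed at ((Str → Bool) → (Str → Bool) → Bool) → (Str → Bool) → Bool; no restrictions here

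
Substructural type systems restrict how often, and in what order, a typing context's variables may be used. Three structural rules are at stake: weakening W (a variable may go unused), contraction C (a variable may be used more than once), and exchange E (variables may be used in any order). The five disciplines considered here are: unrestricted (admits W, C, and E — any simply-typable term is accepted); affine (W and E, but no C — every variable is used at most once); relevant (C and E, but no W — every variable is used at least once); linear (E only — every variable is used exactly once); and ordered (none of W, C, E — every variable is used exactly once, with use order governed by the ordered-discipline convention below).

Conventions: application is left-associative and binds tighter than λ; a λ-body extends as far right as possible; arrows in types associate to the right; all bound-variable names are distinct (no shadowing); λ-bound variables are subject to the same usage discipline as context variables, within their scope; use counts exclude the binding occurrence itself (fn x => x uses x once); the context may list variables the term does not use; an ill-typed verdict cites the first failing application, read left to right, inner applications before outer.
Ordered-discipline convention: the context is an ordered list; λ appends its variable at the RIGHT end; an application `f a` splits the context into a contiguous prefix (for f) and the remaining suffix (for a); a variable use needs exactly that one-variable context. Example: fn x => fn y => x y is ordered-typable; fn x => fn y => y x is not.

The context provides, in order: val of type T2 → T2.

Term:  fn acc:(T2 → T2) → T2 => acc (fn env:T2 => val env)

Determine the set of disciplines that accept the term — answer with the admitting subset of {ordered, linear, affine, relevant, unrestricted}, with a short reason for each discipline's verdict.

admitted by: linear, affine, relevant, unrestricted
use counts: val=1; acc (λ-bound)=1; env (λ-bound)=1
left-to-right use order: acc, val, env
typing: well-typed — term : ((T2 → T2) → T2) → T2
ordered: ✗ — use order acc, val, env needs exchange
linear: ✓ — exactly-once usage across val, acc, env
affine: ✓ — at most one use each (val, acc, env)
relevant: ✓ — at least one use each (val, acc, env)
unrestricted: ✓ — simply typable at ((T2 → T2) → T2) → T2; W, C, E all held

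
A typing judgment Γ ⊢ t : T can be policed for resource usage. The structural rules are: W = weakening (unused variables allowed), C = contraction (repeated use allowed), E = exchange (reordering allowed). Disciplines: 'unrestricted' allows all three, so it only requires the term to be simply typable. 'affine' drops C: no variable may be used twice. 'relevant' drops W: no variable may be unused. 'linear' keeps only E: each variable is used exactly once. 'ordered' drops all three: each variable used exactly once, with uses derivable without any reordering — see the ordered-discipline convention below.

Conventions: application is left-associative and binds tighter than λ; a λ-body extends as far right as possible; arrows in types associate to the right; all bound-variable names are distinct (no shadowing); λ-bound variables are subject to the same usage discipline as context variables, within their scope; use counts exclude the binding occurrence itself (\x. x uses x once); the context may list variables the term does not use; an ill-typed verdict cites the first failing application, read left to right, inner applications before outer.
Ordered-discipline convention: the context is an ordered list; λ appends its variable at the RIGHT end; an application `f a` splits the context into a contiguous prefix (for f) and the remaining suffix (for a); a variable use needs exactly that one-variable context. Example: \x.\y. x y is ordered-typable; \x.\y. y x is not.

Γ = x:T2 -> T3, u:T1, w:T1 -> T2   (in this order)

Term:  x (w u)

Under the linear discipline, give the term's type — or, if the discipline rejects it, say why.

term : T3
usage: x: 1; u: 1; w: 1
uses in reading order: x, w, u
typing: ✓ — T3
per-discipline verdicts: ordered ✗ | linear ✓ | affine ✓ | relevant ✓ | unrestricted ✓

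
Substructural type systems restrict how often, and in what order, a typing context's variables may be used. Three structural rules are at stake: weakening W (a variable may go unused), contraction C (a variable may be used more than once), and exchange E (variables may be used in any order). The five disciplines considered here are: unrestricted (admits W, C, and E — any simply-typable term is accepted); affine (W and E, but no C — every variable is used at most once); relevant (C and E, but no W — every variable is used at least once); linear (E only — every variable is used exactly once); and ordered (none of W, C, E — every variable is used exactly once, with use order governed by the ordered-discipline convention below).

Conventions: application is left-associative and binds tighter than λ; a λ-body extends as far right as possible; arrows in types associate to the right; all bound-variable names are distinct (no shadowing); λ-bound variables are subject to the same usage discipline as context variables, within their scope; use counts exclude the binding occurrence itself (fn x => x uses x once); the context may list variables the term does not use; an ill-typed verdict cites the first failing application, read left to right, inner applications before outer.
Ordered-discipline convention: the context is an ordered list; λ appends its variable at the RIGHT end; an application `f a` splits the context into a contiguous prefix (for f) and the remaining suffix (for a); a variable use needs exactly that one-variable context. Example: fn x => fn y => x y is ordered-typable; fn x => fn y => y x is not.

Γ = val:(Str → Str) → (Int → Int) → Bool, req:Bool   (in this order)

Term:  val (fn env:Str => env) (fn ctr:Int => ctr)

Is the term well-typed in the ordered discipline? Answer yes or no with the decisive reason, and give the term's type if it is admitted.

no — needs weakening: req unused
usage: val: 1; req: 0; env (λ-bound): 1; ctr (λ-bound): 1
left-to-right use order: val, env, ctr
typing: ✓ — Bool
summary: ordered ✗; linear ✗; affine ✓; relevant ✗; unrestricted ✓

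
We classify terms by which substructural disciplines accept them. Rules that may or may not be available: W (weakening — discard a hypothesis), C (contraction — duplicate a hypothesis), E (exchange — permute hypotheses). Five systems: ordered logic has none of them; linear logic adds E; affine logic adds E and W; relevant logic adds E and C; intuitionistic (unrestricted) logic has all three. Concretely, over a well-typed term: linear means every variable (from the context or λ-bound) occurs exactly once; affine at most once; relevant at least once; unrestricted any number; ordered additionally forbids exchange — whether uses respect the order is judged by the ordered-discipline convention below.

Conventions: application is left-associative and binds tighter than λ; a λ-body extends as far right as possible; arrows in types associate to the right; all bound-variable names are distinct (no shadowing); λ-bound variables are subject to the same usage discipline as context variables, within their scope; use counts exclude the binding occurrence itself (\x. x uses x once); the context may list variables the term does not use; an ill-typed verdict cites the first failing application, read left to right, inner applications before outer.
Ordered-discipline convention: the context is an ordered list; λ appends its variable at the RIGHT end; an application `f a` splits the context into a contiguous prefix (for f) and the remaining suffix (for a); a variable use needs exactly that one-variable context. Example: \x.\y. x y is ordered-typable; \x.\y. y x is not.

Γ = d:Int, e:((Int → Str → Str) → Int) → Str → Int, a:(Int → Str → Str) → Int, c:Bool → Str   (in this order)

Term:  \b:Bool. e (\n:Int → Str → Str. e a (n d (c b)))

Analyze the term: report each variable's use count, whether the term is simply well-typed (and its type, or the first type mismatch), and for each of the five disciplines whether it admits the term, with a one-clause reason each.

use counts: d ×1; e ×2; a ×1; c ×1; b (bound) ×1; n (bound) ×1
order of uses: e, e, a, n, d, c, b
typing: ✓ — Bool → Str → Int
ordered ✗ (needs contraction — e ×2)
linear ✗ (needs contraction — e ×2)
affine ✗ (needs contraction — e ×2)
relevant ✓ (d, e, a, c, b, n: all used, weakening unneeded)
unrestricted ✓ (well-typed at Bool → Str → Int; no restrictions here)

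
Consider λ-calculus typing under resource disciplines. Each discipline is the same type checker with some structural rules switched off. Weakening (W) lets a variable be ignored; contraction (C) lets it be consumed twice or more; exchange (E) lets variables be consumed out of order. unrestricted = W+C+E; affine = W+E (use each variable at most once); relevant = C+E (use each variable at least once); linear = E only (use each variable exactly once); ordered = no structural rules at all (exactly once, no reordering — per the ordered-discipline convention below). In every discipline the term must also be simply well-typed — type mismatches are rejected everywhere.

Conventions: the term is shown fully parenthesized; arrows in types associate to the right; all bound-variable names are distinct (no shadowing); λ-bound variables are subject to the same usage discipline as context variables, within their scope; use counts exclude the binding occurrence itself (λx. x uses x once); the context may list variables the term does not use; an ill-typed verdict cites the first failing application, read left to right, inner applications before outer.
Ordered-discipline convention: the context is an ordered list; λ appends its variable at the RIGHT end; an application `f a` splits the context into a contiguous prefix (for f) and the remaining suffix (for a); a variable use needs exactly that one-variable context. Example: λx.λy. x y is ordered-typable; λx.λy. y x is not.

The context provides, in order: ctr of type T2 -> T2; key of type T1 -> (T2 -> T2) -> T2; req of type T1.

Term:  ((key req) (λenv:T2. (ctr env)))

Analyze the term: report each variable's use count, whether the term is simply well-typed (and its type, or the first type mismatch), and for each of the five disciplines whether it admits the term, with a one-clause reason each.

variable uses: ctr: 1, key: 1, req: 1, env (bound): 1
order of uses: key, req, ctr, env
typing: ✓ — T2
ordered ✗ (use order key, req, ctr, env needs exchange)
linear ✓ (each of ctr, key, req, env used exactly once)
affine ✓ (no duplicate uses among ctr, key, req, env)
relevant ✓ (every one of ctr, key, req, env appears)
unrestricted ✓ (well-typed at T2; no restrictions here)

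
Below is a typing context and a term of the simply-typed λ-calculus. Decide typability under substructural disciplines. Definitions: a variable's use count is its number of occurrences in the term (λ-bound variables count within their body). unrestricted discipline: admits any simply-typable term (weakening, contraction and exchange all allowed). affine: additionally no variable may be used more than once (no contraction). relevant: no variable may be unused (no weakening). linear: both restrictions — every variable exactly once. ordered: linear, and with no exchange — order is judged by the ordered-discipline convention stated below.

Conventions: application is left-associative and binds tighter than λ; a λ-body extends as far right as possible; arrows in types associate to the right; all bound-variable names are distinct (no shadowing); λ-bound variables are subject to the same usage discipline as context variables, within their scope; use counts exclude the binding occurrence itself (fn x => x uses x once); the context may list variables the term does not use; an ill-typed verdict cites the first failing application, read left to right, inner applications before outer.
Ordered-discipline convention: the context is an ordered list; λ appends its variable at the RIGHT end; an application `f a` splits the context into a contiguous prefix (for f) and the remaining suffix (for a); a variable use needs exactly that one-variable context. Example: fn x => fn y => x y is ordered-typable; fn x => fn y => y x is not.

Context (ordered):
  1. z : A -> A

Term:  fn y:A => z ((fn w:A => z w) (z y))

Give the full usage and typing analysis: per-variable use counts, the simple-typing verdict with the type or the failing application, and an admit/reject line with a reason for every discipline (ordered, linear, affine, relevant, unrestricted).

variable uses: z ×3; y [bound] ×1; w [bound] ×1
uses in reading order: z, z, w, z, y
typing: well-typed — term : A -> A
ordered: ✗, needs contraction — z ×3
linear: ✗, needs contraction — z ×3
affine: ✗, needs contraction — z ×3
relevant: ✓, none of z, y, w goes unused
unrestricted: ✓, simply typable at A -> A; W, C, E all held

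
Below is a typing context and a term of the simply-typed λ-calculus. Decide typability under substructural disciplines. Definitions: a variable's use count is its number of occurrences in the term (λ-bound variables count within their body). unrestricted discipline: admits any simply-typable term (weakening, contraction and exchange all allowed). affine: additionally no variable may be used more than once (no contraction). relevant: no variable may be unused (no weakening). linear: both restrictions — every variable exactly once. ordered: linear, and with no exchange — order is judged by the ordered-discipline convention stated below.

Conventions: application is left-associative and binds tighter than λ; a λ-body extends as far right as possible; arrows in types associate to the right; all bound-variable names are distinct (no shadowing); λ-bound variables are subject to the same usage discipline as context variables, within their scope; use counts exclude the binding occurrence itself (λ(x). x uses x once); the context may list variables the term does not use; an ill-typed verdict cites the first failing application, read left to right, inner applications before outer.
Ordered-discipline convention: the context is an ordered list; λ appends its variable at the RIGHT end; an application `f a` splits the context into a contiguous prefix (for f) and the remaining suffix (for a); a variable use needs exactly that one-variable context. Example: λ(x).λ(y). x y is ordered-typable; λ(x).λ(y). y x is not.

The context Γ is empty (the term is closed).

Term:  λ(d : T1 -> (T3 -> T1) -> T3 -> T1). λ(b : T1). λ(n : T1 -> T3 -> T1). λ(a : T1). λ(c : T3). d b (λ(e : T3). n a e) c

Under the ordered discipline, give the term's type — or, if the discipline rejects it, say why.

term : (T1 -> (T3 -> T1) -> T3 -> T1) -> T1 -> (T1 -> T3 -> T1) -> T1 -> T3 -> T1
use counts: d [bound]: 1×; b [bound]: 1×; n [bound]: 1×; a [bound]: 1×; c [bound]: 1×; e [bound]: 1×
left-to-right use order: d, b, n, a, e, c
typing: ✓ — (T1 -> (T3 -> T1) -> T3 -> T1) -> T1 -> (T1 -> T3 -> T1) -> T1 -> T3 -> T1
per-discipline verdicts: ordered ✓ | linear ✓ | affine ✓ | relevant ✓ | unrestricted ✓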